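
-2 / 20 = -1 / 10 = -0.10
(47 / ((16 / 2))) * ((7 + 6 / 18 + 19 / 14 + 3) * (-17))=-392309 / 336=-1167.59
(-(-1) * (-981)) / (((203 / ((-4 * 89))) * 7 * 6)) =58206 / 1421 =40.96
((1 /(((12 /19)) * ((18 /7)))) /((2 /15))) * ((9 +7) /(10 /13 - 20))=-1729 /450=-3.84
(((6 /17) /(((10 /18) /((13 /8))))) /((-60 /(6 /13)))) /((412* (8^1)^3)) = -27 /717209600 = -0.00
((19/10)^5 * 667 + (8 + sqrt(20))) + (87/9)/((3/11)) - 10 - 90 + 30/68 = 2 * sqrt(5) + 251829829049/15300000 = 16463.94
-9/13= -0.69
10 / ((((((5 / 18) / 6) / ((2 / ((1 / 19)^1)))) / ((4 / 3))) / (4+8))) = 131328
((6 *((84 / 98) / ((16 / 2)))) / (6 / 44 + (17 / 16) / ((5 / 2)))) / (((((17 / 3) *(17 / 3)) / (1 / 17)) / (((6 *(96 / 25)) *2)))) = 4105728 / 42472885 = 0.10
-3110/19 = -163.68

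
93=93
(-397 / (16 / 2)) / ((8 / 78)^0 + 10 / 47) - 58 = -45107 / 456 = -98.92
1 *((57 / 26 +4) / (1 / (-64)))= -5152 / 13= -396.31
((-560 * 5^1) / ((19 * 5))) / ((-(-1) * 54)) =-280 / 513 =-0.55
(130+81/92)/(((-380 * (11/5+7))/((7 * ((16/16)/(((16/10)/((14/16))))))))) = -2950045/20584448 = -0.14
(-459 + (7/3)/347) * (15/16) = -597265/1388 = -430.31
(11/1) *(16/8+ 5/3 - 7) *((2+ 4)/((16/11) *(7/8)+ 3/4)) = -9680/89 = -108.76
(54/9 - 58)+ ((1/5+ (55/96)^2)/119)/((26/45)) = -164724971/3168256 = -51.99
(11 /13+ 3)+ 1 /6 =313 /78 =4.01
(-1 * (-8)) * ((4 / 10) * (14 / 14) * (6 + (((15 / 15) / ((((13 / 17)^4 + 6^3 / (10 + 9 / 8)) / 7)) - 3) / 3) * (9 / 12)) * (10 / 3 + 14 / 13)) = 431544441664 / 5727782463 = 75.34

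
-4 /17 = -0.24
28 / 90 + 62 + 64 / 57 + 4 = 57656 / 855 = 67.43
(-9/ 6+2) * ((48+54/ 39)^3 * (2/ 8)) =33076161/ 2197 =15055.15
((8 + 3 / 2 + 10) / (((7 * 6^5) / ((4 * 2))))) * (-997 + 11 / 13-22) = -1103 / 378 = -2.92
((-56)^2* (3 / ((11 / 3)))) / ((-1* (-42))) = 61.09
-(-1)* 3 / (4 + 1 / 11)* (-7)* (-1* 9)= 231 / 5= 46.20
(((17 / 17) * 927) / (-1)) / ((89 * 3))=-309 / 89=-3.47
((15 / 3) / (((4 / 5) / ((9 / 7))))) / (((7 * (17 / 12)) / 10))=6750 / 833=8.10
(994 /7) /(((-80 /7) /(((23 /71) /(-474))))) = 161 /18960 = 0.01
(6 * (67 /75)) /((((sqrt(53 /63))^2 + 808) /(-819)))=-6913998 /1273925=-5.43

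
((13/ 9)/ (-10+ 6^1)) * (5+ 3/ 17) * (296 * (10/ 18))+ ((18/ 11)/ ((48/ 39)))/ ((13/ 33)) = -3349061/ 11016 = -304.02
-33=-33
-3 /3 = -1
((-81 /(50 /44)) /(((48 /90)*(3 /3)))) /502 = -2673 /10040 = -0.27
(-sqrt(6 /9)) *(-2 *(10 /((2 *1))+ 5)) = 20 *sqrt(6) /3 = 16.33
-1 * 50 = -50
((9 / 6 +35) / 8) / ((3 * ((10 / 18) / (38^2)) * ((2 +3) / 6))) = 237177 / 50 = 4743.54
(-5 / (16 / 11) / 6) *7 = -385 / 96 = -4.01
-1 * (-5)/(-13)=-5/13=-0.38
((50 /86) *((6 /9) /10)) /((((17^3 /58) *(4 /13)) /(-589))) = -1110265 /1267554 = -0.88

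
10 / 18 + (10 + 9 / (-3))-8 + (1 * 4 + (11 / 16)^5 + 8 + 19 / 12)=125443571 / 9437184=13.29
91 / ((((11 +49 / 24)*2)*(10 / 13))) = 7098 / 1565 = 4.54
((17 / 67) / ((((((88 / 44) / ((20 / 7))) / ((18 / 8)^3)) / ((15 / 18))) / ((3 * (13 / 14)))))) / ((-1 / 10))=-20138625 / 210112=-95.85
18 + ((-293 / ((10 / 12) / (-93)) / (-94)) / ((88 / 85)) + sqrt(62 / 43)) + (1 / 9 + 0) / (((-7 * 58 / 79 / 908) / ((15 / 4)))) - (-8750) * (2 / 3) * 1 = sqrt(2666) / 43 + 4568908307 / 839608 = 5442.92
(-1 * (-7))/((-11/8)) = -5.09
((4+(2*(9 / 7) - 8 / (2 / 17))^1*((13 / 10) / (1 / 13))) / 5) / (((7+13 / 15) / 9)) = -252.09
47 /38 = 1.24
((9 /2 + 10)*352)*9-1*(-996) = 46932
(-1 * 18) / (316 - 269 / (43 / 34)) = -387 / 2221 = -0.17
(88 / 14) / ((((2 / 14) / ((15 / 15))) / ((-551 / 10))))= -12122 / 5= -2424.40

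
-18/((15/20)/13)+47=-265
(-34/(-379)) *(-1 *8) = -272/379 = -0.72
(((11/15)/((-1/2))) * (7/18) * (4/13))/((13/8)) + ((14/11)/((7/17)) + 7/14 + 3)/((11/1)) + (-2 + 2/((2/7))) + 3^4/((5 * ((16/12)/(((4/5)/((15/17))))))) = 2278497667/138030750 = 16.51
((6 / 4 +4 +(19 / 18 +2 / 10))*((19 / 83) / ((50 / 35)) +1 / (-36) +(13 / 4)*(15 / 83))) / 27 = 817304 / 4538025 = 0.18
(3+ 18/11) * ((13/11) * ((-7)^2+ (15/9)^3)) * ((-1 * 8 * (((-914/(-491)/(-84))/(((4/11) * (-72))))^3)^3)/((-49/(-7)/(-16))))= 677743631374295265985883610765608347/565652909532062048039733320901014665433055561057532108603392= 0.00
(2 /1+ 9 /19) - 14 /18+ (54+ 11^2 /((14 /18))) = 252887 /1197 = 211.27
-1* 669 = -669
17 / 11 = 1.55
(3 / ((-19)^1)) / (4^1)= -3 / 76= -0.04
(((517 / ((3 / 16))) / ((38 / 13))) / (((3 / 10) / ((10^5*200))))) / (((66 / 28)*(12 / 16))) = 54745600000000 / 1539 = 35572189733.59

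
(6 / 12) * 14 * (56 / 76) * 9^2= 417.79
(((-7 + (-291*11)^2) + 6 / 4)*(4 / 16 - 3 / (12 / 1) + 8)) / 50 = 40985582 / 25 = 1639423.28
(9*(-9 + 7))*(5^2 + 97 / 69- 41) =6042 / 23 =262.70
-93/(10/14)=-651/5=-130.20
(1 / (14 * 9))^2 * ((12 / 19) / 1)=1 / 25137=0.00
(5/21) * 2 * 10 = 100/21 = 4.76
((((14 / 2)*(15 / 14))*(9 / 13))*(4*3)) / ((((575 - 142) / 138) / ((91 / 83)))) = 782460 / 35939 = 21.77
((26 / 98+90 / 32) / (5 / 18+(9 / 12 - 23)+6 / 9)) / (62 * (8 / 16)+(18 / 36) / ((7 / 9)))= -0.00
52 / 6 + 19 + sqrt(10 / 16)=sqrt(10) / 4 + 83 / 3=28.46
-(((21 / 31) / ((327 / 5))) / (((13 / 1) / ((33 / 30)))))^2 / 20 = -5929 / 154366506320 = -0.00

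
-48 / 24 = -2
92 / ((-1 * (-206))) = 46 / 103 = 0.45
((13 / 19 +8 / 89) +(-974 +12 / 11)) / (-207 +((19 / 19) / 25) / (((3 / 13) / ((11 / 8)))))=10849609800 / 2307584257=4.70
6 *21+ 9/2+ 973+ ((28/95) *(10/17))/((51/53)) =36361847/32946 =1103.68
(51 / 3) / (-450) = -17 / 450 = -0.04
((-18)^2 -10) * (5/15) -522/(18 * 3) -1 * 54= 41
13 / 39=1 / 3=0.33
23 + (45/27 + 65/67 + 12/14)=37277/1407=26.49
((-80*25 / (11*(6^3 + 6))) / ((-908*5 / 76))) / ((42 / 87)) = 55100 / 1940169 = 0.03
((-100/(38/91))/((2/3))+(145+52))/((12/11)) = -16951/114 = -148.69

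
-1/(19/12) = -12/19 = -0.63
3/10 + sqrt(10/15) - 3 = -27/10 + sqrt(6)/3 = -1.88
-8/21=-0.38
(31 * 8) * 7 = 1736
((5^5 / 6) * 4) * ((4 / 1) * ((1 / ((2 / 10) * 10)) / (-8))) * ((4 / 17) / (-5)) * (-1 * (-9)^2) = -33750 / 17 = -1985.29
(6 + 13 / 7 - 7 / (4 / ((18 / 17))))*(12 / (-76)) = -4287 / 4522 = -0.95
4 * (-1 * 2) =-8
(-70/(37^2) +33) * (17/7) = 766819/9583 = 80.02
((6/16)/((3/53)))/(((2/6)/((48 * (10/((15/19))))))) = 12084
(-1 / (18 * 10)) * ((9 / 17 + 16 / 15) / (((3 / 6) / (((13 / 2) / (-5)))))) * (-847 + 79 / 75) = -167846393 / 8606250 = -19.50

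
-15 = -15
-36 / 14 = -18 / 7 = -2.57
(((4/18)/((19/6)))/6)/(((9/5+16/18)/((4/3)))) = 40/6897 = 0.01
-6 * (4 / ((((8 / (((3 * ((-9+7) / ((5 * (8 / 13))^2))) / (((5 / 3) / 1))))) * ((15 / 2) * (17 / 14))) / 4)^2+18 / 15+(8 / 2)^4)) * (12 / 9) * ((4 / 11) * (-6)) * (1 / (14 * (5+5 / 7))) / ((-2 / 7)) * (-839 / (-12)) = -0.08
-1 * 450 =-450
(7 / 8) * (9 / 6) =21 / 16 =1.31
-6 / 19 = -0.32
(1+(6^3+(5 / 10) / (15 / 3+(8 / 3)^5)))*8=58995460 / 33983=1736.03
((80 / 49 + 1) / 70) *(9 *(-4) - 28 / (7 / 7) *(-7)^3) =617136 / 1715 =359.85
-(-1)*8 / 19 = 8 / 19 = 0.42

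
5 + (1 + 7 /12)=79 /12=6.58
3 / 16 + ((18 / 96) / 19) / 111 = 1055 / 5624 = 0.19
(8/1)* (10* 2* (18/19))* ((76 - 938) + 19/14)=-17350560/133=-130455.34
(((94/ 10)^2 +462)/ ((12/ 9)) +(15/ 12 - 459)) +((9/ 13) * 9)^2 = -52031/ 8450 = -6.16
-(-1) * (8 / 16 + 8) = 17 / 2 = 8.50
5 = 5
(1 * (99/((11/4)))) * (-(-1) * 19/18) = 38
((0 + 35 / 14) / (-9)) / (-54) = 5 / 972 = 0.01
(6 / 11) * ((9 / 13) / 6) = 9 / 143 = 0.06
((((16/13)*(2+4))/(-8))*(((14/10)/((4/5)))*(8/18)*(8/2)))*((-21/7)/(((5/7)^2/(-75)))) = -16464/13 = -1266.46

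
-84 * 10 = -840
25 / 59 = 0.42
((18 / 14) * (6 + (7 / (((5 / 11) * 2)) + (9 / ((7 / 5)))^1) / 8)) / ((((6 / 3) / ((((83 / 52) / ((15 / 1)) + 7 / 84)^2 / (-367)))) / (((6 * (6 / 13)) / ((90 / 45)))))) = -53584029 / 79017302000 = -0.00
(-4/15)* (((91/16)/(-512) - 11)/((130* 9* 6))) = 90203/215654400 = 0.00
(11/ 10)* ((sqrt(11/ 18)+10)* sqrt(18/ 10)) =11* sqrt(5)* (sqrt(22)+60)/ 100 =15.91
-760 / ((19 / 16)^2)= -10240 / 19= -538.95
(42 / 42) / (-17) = -1 / 17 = -0.06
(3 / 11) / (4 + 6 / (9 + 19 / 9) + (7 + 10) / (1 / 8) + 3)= 0.00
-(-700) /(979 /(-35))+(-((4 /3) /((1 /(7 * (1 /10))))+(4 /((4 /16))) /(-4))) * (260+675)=8347858 /2937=2842.31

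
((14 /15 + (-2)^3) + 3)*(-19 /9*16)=18544 /135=137.36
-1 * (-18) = 18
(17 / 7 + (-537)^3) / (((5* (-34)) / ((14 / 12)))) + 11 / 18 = 812984758 / 765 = 1062725.17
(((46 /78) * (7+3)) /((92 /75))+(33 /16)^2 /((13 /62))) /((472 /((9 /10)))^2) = 0.00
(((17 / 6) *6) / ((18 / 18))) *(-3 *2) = -102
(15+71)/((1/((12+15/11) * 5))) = 63210/11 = 5746.36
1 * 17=17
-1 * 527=-527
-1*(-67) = 67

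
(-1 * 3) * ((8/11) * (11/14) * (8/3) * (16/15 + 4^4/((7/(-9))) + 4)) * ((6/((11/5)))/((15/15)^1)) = 2177792/539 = 4040.43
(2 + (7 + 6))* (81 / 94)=12.93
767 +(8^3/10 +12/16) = 16379/20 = 818.95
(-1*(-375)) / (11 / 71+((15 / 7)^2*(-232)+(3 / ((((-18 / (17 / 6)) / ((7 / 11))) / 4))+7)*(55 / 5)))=-11741625 / 31354003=-0.37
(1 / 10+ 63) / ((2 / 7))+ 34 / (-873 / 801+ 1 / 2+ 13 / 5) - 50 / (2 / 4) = 137.76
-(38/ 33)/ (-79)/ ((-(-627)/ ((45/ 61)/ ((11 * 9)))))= 10/ 57726801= 0.00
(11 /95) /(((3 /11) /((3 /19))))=121 /1805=0.07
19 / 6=3.17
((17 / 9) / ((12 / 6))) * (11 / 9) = 187 / 162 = 1.15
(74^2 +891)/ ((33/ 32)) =203744/ 33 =6174.06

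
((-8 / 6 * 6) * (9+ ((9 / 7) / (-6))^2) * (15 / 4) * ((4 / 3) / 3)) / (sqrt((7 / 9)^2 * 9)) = -17730 / 343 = -51.69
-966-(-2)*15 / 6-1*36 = -997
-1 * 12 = -12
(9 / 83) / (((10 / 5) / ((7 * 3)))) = 189 / 166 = 1.14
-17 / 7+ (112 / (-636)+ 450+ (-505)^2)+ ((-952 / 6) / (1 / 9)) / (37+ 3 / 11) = 58281117578 / 228165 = 255434.08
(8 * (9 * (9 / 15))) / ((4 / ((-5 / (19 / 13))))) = -36.95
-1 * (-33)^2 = -1089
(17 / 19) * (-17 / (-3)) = 289 / 57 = 5.07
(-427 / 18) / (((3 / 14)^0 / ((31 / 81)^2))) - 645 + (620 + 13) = -1827523 / 118098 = -15.47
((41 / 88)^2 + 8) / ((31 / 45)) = 2863485 / 240064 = 11.93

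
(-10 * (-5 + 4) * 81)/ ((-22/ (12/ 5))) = -972/ 11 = -88.36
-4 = -4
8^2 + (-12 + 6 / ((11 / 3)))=590 / 11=53.64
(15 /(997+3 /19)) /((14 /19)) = 5415 /265244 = 0.02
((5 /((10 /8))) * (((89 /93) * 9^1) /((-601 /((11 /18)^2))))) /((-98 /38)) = 204611 /24648813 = 0.01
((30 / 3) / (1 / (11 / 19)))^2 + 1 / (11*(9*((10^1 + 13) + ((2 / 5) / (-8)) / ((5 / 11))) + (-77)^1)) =90376800 / 2696309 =33.52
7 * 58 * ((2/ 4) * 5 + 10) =5075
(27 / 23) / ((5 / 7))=189 / 115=1.64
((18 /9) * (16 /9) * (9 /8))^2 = 16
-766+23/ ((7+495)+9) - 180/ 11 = -4397413/ 5621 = -782.32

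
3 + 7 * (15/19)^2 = 2658/361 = 7.36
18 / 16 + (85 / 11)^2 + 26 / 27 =1615171 / 26136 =61.80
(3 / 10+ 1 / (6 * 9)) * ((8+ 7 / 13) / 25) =1591 / 14625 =0.11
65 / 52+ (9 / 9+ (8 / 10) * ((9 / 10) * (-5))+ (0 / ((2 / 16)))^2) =-27 / 20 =-1.35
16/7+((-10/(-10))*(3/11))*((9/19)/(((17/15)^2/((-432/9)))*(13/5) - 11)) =2.27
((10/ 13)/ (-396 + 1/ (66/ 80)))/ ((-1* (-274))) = -165/ 23202868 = -0.00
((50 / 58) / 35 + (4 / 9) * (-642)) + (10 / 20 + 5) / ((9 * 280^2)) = -11676201281 / 40924800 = -285.31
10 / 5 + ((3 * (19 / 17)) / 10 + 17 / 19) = 10433 / 3230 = 3.23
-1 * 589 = -589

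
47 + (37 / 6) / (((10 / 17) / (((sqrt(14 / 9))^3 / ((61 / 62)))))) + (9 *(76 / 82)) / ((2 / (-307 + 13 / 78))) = -101083 / 82 + 136493 *sqrt(14) / 24705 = -1212.05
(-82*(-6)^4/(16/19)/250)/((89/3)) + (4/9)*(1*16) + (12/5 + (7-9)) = -951623/100125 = -9.50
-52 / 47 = -1.11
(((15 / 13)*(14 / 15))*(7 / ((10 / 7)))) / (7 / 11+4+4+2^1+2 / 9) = 33957 / 69875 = 0.49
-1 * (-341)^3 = 39651821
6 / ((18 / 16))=5.33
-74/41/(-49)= 74/2009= 0.04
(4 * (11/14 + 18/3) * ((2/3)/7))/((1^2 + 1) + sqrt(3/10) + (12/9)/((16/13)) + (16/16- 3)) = 98800/30821- 9120 * sqrt(30)/30821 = 1.58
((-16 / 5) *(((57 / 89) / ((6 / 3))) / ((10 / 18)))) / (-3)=1368 / 2225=0.61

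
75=75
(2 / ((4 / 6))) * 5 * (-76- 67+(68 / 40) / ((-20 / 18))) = -43359 / 20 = -2167.95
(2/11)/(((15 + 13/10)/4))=80/1793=0.04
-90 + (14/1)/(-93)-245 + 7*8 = -25961/93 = -279.15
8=8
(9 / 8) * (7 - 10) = -27 / 8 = -3.38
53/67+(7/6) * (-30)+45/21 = -15039/469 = -32.07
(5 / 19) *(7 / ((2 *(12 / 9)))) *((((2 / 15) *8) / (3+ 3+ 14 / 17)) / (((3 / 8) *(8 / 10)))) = 595 / 1653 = 0.36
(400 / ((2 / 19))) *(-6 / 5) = -4560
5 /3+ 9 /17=112 /51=2.20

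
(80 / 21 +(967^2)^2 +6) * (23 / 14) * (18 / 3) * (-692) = -292253096648242052 / 49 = -5964348911188613.31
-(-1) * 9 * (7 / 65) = 63 / 65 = 0.97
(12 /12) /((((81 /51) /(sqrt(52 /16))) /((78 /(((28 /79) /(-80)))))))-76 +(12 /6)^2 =-20055.91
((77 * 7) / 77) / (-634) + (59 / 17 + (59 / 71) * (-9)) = -3075741 / 765238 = -4.02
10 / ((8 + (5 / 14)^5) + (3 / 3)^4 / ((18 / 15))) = 16134720 / 14261711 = 1.13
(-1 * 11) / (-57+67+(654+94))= -0.01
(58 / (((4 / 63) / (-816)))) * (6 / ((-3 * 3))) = 496944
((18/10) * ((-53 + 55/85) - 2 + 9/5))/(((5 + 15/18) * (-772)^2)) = -120609/4432631000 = -0.00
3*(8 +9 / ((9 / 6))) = 42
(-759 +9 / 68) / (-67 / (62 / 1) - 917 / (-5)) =-7998465 / 1921646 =-4.16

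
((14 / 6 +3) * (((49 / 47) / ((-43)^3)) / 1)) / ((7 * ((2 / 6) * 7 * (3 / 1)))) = -16 / 11210487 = -0.00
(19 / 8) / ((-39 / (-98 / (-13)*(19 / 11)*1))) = -17689 / 22308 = -0.79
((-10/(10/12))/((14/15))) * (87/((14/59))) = -230985/49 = -4713.98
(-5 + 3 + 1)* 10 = -10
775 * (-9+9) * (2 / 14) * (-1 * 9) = 0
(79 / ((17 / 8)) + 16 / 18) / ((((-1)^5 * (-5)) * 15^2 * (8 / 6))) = 1456 / 57375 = 0.03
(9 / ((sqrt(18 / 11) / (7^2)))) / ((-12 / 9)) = -441*sqrt(22) / 8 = -258.56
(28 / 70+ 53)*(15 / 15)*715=38181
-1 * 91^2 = -8281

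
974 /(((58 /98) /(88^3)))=32523932672 /29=1121514919.72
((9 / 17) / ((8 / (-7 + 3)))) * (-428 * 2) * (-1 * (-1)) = 3852 / 17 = 226.59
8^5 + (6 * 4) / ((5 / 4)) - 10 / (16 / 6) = 32783.45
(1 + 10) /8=1.38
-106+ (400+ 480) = 774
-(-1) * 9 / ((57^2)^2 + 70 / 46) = 207 / 242788058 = 0.00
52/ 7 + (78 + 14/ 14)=86.43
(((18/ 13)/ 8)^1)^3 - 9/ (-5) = 1269117/ 703040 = 1.81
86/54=43/27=1.59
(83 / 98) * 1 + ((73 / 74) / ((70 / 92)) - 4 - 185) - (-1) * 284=97.14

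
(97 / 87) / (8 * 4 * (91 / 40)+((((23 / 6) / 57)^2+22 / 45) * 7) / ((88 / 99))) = 16808160 / 1156063279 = 0.01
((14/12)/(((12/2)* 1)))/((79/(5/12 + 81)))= 6839/34128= 0.20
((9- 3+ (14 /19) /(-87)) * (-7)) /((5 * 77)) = -9904 /90915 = -0.11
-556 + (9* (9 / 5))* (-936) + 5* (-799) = -98571 / 5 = -19714.20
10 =10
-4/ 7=-0.57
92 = 92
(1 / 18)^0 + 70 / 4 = 37 / 2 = 18.50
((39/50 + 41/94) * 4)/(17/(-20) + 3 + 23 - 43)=-22864/83895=-0.27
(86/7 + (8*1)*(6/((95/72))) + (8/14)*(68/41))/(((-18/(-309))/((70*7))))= 325094574/779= 417322.94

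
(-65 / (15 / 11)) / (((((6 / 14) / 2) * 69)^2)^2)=-5493488 / 5508110403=-0.00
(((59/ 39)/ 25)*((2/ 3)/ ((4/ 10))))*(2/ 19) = 118/ 11115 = 0.01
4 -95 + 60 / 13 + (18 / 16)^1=-8867 / 104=-85.26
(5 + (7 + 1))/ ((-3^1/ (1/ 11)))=-0.39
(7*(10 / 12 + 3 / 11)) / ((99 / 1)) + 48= 314143 / 6534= 48.08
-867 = -867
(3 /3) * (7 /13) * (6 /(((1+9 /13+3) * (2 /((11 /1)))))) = 231 /61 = 3.79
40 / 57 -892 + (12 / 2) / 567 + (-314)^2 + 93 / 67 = 23507794637 / 240597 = 97706.10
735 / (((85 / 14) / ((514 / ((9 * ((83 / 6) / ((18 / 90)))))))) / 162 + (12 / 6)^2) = 571218480 / 3143947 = 181.69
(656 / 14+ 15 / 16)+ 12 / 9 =16507 / 336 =49.13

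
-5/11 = -0.45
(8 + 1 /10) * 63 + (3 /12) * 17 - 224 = 5811 /20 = 290.55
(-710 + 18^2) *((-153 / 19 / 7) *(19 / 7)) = 59058 / 49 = 1205.27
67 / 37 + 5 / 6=587 / 222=2.64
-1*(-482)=482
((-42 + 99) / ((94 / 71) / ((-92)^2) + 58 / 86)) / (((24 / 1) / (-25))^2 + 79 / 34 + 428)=0.20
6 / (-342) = -1 / 57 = -0.02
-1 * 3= -3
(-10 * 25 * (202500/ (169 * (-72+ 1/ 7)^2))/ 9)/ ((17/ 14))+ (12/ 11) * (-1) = -51168988284/ 7995843427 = -6.40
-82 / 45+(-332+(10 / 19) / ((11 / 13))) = -3133748 / 9405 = -333.20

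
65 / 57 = 1.14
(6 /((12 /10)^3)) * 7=875 /36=24.31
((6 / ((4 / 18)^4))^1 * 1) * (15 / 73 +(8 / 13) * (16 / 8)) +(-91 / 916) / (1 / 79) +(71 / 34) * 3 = 104394324815 / 29555656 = 3532.13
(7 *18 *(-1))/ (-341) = 126/ 341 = 0.37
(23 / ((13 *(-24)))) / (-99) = 23 / 30888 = 0.00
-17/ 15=-1.13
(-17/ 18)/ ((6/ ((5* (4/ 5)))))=-17/ 27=-0.63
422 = 422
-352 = -352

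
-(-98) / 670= 49 / 335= 0.15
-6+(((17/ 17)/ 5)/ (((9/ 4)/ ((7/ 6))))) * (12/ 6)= -782/ 135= -5.79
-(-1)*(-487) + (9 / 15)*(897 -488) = -1208 / 5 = -241.60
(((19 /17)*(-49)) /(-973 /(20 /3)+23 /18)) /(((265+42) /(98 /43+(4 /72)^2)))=148005725 /52596387873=0.00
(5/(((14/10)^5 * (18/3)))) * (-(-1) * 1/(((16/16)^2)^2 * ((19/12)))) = 31250/319333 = 0.10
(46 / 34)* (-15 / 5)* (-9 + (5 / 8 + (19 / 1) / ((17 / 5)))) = 26151 / 2312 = 11.31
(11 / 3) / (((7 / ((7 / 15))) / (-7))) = -77 / 45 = -1.71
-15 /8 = -1.88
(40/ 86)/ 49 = 0.01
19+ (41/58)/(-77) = 84813/4466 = 18.99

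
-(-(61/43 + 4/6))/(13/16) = 2.57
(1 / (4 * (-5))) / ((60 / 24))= -0.02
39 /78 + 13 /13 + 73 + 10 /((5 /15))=209 /2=104.50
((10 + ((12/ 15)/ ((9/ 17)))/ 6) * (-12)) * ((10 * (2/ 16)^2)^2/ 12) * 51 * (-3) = 14705/ 384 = 38.29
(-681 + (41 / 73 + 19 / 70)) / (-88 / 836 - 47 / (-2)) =-66037407 / 2271395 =-29.07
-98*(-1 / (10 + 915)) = 98 / 925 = 0.11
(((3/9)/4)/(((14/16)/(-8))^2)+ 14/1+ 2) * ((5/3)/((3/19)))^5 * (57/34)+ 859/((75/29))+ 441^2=6443736392060854/1229695425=5240107.64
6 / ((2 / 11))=33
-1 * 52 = -52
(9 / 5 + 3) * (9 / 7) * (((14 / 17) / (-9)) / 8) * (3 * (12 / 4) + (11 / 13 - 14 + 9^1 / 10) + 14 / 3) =-551 / 5525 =-0.10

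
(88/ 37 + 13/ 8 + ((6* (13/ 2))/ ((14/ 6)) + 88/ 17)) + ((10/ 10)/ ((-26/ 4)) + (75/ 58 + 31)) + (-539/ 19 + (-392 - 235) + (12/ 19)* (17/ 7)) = -150326308631/ 252309512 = -595.80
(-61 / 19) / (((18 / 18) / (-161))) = 516.89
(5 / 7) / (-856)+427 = 2558579 / 5992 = 427.00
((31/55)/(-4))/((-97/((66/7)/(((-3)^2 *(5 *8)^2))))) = 31/32592000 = 0.00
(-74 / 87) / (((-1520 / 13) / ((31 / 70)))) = 14911 / 4628400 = 0.00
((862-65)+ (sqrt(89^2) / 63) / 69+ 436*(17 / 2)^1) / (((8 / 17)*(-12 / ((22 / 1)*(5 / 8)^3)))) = -228778488125 / 53415936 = -4282.96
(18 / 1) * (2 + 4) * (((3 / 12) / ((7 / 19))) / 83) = 513 / 581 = 0.88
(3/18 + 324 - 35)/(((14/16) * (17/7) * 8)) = 1735/102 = 17.01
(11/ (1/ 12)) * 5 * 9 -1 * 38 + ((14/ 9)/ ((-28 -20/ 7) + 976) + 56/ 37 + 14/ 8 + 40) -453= 3025040789/ 550782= 5492.27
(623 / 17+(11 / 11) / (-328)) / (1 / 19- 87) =-3882213 / 9211552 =-0.42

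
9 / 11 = 0.82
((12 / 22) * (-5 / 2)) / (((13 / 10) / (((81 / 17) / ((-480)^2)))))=-27 / 1244672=-0.00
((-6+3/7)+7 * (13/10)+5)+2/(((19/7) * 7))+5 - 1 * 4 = 12813/1330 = 9.63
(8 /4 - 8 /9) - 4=-26 /9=-2.89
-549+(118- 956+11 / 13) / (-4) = -339.71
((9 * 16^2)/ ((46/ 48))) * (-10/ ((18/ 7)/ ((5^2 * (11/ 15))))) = -3942400/ 23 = -171408.70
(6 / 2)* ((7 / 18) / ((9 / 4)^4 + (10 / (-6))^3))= 8064 / 145147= 0.06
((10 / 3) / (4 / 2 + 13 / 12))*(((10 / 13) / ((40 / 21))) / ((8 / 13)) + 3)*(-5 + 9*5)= 5850 / 37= 158.11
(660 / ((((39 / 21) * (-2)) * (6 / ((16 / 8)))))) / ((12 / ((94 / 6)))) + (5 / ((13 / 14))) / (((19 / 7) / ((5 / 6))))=-336455 / 4446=-75.68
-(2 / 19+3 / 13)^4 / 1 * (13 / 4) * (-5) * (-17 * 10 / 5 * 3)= -21.13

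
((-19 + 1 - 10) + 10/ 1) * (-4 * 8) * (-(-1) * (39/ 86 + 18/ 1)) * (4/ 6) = 304704/ 43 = 7086.14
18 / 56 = 9 / 28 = 0.32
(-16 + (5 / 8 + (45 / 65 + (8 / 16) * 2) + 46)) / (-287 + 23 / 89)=-299129 / 2654080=-0.11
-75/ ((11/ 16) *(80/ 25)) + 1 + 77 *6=4718/ 11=428.91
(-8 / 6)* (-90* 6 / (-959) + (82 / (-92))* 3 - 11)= 1156742 / 66171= 17.48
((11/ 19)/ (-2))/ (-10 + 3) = 11/ 266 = 0.04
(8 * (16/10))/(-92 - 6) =-0.13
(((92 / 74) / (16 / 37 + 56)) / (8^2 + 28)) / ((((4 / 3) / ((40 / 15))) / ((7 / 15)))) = 7 / 31320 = 0.00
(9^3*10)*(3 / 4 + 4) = 69255 / 2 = 34627.50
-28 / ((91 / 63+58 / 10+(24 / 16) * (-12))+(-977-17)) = 630 / 22607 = 0.03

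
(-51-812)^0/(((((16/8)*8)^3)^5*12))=1/13835058055282163712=0.00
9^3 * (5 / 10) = 729 / 2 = 364.50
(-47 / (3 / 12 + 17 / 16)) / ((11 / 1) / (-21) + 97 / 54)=-13536 / 481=-28.14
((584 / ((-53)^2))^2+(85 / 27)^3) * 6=9704909298746 / 51769445841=187.46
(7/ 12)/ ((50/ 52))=91/ 150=0.61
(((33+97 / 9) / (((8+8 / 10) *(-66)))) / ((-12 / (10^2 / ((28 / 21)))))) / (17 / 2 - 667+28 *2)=-4925 / 6298776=-0.00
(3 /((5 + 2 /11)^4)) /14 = 14641 /49261338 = 0.00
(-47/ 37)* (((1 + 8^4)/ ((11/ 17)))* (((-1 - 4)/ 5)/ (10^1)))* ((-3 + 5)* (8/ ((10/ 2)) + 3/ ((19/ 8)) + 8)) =3378255096/ 193325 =17474.49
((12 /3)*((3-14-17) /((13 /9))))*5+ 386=-22 /13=-1.69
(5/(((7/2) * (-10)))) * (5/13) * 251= -1255/91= -13.79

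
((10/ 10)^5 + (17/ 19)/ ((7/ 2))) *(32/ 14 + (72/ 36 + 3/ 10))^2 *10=264.05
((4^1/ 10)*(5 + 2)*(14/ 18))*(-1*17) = -1666/ 45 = -37.02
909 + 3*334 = 1911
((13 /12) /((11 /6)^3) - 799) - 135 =-1242920 /1331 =-933.82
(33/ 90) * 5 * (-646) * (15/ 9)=-17765/ 9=-1973.89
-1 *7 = -7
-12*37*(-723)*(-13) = -4173156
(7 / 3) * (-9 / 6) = -7 / 2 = -3.50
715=715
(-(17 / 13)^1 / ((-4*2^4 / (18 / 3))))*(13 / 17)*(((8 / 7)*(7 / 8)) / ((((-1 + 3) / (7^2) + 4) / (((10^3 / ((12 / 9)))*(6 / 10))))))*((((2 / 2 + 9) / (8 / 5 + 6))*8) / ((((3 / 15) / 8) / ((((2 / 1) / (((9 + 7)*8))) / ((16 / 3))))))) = 1378125 / 107008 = 12.88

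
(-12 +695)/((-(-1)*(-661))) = -683/661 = -1.03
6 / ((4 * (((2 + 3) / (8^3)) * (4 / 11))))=2112 / 5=422.40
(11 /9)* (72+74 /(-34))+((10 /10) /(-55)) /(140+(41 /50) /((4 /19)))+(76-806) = -10408052099 /16145019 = -644.66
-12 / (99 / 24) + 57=595 / 11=54.09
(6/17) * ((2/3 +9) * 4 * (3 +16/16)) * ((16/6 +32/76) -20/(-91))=15920768/88179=180.55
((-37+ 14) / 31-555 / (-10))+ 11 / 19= 65187 / 1178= 55.34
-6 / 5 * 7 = -42 / 5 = -8.40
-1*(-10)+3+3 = 16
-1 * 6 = -6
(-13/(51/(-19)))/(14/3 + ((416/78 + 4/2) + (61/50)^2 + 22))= 617500/4524771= 0.14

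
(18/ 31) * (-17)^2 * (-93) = -15606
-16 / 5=-3.20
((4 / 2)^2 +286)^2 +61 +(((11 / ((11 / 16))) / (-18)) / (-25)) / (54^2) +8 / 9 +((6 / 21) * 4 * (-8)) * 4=96590586389 / 1148175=84125.32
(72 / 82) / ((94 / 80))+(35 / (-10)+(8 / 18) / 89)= -2.75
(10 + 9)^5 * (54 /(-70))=-66854673 /35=-1910133.51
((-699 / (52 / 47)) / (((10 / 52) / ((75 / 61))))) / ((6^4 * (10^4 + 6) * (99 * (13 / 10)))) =-273775 / 113117910048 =-0.00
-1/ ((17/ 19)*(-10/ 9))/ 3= 57/ 170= 0.34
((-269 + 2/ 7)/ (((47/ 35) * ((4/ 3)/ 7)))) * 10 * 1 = -987525/ 94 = -10505.59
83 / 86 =0.97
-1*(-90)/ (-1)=-90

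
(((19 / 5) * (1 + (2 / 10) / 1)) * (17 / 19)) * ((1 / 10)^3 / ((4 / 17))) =867 / 50000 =0.02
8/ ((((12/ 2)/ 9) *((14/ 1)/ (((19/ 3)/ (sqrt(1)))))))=38/ 7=5.43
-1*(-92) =92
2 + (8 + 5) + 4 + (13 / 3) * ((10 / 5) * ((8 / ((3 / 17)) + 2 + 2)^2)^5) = 131096320339202882624417 / 177147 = 740042565435502055.49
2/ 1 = 2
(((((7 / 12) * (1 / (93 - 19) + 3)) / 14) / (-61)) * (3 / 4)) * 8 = -223 / 18056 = -0.01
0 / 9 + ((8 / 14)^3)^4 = 16777216 / 13841287201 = 0.00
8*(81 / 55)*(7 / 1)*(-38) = -172368 / 55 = -3133.96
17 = 17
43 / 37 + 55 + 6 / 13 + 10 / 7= 195462 / 3367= 58.05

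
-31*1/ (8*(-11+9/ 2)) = 31/ 52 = 0.60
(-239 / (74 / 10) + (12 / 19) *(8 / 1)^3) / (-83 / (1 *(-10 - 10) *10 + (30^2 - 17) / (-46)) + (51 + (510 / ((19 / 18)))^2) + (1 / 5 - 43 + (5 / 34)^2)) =226582129522380 / 181727516589546031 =0.00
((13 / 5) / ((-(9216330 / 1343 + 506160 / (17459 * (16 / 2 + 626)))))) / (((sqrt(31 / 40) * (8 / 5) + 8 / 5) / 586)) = -21080921927 / 34182674109 + 21080921927 * sqrt(310) / 683653482180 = -0.07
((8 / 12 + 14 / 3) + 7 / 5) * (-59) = -5959 / 15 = -397.27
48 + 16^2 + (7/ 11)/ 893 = 2986199/ 9823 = 304.00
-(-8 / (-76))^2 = -4 / 361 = -0.01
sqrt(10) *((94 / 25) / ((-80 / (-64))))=376 *sqrt(10) / 125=9.51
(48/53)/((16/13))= 39/53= 0.74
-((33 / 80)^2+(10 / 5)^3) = -52289 / 6400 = -8.17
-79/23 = -3.43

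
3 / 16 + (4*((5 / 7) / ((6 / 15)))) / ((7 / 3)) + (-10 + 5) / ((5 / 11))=-6077 / 784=-7.75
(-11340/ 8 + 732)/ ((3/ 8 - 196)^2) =-43872/ 2449225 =-0.02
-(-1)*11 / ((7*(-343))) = -11 / 2401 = -0.00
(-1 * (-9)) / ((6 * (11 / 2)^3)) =12 / 1331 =0.01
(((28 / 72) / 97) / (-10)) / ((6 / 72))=-7 / 1455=-0.00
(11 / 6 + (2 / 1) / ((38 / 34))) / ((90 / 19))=413 / 540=0.76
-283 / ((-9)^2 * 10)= -283 / 810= -0.35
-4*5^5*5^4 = -7812500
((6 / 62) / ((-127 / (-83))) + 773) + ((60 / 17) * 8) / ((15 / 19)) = 54134046 / 66929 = 808.83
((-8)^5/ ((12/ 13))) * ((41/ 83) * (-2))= 8732672/ 249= 35070.97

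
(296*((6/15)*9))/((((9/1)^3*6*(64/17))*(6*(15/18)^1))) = 629/48600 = 0.01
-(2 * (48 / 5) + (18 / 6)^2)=-141 / 5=-28.20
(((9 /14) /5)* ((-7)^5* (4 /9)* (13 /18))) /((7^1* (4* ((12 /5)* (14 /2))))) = -637 /432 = -1.47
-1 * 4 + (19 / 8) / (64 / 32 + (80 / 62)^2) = -94445 / 28176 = -3.35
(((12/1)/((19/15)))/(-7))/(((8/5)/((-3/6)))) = 0.42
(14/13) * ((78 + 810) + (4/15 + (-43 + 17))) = 928.59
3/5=0.60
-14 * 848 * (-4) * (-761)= -36138368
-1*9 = -9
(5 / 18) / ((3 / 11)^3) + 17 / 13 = 94777 / 6318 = 15.00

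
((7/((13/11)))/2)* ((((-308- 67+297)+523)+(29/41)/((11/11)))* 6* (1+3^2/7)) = 9648672/533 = 18102.57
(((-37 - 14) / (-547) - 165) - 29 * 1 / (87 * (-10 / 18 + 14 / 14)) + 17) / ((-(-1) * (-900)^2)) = -325261 / 1772280000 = -0.00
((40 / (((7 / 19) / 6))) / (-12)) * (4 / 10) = -152 / 7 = -21.71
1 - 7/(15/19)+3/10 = -227/30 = -7.57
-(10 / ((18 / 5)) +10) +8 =-43 / 9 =-4.78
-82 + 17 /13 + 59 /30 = -30703 /390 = -78.73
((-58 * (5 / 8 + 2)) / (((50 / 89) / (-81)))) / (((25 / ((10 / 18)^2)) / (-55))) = -596211 / 40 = -14905.28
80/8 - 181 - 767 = -938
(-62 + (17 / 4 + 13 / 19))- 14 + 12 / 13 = -70.14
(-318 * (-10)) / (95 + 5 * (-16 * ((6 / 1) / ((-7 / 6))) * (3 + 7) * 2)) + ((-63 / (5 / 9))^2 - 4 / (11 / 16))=41192003987 / 3204575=12854.12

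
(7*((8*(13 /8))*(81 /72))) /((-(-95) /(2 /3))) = 273 /380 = 0.72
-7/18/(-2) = 7/36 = 0.19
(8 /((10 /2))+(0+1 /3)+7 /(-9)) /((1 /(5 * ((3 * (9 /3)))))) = 52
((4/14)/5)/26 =1/455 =0.00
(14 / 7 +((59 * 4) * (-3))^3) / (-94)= 177447455 / 47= 3775477.77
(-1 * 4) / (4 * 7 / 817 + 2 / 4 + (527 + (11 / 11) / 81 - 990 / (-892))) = -59029884 / 7801632715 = -0.01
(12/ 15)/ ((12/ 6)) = 2/ 5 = 0.40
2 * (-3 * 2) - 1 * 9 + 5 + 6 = -10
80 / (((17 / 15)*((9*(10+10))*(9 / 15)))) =100 / 153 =0.65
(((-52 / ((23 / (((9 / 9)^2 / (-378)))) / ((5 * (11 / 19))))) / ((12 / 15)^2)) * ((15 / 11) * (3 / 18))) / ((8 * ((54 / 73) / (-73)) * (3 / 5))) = -216490625 / 1712648448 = -0.13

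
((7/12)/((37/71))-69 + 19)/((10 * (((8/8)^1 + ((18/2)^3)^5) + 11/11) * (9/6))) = -21703/1371234939750375660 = -0.00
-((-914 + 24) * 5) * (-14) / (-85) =12460 / 17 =732.94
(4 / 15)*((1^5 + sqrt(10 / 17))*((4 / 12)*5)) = 4*sqrt(170) / 153 + 4 / 9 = 0.79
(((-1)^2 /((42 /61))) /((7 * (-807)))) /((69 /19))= -1159 /16370802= -0.00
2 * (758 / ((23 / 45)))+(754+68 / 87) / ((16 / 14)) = 29026673 / 8004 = 3626.52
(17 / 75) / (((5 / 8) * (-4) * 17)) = -2 / 375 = -0.01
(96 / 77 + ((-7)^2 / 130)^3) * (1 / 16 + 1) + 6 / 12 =5092858541 / 2706704000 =1.88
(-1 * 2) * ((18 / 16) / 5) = -9 / 20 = -0.45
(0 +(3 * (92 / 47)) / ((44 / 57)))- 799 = -791.39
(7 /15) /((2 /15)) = 7 /2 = 3.50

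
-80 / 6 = -40 / 3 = -13.33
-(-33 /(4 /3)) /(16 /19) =1881 /64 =29.39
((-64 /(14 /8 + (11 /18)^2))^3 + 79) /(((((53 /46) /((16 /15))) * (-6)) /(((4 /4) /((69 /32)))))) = 1111296656896 /568872585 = 1953.51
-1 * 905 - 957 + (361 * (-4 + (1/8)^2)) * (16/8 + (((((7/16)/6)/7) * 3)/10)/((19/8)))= -2427193/512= -4740.61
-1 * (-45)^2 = -2025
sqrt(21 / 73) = sqrt(1533) / 73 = 0.54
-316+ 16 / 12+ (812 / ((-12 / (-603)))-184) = 120913 / 3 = 40304.33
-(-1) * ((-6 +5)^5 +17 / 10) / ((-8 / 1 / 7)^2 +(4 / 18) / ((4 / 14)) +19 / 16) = 24696 / 115415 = 0.21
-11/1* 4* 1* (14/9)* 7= -4312/9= -479.11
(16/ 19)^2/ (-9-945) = -128/ 172197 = -0.00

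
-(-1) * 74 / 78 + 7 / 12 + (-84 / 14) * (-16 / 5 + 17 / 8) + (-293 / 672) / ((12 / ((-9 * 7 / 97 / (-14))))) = 270499921 / 33895680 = 7.98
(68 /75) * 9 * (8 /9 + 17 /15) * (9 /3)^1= 6188 /125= 49.50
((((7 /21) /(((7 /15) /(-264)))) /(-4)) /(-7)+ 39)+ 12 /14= 1623 /49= 33.12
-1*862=-862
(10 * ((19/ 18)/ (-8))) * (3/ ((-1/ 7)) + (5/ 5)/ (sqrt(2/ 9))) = 665/ 24- 95 * sqrt(2)/ 48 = 24.91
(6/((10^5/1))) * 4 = 3/12500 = 0.00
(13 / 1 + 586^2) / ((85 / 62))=21291358 / 85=250486.56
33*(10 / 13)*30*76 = 752400 / 13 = 57876.92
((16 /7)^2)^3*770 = 1845493760 /16807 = 109805.07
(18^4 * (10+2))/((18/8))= 559872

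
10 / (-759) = -10 / 759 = -0.01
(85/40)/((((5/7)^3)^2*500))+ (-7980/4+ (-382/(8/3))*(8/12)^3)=-1146044499703/562500000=-2037.41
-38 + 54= 16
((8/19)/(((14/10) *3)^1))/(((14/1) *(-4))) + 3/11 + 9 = 284831/30723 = 9.27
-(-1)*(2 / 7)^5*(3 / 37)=0.00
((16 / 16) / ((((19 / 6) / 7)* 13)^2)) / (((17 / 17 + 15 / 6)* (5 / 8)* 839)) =4032 / 255932755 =0.00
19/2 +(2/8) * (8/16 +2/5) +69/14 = 4103/280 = 14.65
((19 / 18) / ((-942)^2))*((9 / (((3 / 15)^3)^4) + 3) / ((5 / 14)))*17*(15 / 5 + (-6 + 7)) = 1656005861636 / 3327615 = 497655.49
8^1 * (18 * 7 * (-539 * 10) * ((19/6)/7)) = -2457840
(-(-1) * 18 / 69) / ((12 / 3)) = 3 / 46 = 0.07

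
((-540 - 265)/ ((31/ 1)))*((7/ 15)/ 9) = -1127/ 837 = -1.35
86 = 86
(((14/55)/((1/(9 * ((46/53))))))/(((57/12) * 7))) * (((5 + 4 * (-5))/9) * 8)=-8832/11077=-0.80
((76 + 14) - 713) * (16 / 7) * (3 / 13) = -4272 / 13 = -328.62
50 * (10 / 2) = 250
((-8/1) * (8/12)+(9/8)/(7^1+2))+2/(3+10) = -1577/312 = -5.05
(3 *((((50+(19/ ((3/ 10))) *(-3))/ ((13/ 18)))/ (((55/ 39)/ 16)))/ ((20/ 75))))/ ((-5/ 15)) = 816480/ 11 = 74225.45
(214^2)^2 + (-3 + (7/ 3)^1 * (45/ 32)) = 67112755721/ 32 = 2097273616.28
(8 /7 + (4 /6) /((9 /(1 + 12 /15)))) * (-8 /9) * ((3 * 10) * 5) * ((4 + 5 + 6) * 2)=-5104.76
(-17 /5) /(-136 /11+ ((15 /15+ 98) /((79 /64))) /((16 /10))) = -14773 /164080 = -0.09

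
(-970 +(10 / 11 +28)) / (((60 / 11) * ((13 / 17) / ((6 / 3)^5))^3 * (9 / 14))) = -19666414.18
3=3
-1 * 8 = -8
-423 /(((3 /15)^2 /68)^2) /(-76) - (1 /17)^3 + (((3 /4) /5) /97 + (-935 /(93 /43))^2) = 25486464706295311969 /1566274913820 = 16272025.10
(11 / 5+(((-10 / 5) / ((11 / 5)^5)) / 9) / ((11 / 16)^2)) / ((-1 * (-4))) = 0.55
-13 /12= -1.08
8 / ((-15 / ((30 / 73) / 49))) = -16 / 3577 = -0.00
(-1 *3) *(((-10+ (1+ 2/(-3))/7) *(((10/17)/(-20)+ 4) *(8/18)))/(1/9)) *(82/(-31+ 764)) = 4627260/87227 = 53.05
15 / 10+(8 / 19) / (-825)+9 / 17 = 1081303 / 532950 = 2.03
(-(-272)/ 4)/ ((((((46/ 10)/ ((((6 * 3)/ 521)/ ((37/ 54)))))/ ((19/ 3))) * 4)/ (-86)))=-45000360/ 443371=-101.50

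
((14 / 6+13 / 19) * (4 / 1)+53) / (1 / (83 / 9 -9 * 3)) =-593440 / 513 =-1156.80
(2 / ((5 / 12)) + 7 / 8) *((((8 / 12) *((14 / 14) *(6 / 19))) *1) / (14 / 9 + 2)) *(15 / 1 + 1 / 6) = 61971 / 12160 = 5.10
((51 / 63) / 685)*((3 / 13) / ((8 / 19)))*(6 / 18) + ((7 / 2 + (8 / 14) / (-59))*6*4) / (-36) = -205365863 / 88266360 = -2.33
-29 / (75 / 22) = -638 / 75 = -8.51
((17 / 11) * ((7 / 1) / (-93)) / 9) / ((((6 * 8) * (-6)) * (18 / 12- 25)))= -119 / 62312976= -0.00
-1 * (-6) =6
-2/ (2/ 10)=-10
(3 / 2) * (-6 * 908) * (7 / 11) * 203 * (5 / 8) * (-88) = 58062060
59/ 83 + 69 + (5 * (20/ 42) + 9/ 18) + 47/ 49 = 1794791/ 24402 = 73.55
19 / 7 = 2.71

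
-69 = -69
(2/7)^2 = 4/49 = 0.08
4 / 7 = 0.57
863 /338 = 2.55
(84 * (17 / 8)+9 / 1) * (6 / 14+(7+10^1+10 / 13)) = 310500 / 91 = 3412.09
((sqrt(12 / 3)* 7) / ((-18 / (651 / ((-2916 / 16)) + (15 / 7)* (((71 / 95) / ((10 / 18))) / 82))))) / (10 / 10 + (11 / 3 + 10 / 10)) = 46866209 / 96541470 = 0.49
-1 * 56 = -56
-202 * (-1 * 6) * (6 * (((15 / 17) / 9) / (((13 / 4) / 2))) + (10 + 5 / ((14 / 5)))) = 22776510 / 1547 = 14723.02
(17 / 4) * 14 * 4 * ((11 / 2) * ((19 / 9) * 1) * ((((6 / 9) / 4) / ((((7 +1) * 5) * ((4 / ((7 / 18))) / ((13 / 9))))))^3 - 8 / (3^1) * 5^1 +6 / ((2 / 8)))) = 997885504137329456341 / 33853318889472000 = 29476.74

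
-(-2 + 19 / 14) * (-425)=-3825 / 14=-273.21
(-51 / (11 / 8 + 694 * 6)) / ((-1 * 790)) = 204 / 13162585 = 0.00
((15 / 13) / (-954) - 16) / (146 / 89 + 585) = -5887261 / 215840274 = -0.03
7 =7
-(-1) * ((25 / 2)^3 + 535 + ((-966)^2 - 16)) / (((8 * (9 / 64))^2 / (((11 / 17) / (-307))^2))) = 7245504200 / 2206274841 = 3.28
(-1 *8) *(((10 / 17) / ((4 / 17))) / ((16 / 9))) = -45 / 4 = -11.25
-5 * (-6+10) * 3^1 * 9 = -540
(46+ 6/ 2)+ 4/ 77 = 3777/ 77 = 49.05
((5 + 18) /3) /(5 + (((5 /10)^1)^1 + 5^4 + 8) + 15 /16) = 368 /30693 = 0.01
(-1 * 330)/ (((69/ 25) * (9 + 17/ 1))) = -1375/ 299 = -4.60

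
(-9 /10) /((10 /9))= -81 /100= -0.81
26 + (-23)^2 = 555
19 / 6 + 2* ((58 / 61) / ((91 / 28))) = 17851 / 4758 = 3.75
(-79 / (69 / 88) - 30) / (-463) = 9022 / 31947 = 0.28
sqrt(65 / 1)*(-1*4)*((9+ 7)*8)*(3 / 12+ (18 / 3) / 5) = -3712*sqrt(65) / 5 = -5985.42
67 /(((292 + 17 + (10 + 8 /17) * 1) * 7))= 1139 /38017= 0.03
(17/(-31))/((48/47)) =-799/1488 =-0.54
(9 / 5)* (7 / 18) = 7 / 10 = 0.70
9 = 9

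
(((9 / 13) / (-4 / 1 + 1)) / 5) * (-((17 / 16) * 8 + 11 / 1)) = 9 / 10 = 0.90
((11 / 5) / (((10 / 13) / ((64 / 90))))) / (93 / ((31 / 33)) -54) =2288 / 50625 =0.05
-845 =-845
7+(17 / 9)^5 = 1833200 / 59049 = 31.05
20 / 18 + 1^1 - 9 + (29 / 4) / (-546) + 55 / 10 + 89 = 573941 / 6552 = 87.60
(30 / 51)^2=100 / 289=0.35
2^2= 4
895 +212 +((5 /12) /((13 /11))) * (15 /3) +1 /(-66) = 1902611 /1716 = 1108.75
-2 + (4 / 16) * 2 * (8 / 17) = -30 / 17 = -1.76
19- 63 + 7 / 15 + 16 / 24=-643 / 15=-42.87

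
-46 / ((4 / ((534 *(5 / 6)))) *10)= -2047 / 4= -511.75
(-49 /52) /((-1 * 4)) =49 /208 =0.24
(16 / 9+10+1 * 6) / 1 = 160 / 9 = 17.78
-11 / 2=-5.50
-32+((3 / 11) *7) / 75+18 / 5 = -7803 / 275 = -28.37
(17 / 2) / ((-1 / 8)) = -68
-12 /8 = -3 /2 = -1.50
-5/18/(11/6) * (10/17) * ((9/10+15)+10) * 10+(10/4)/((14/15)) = -20.41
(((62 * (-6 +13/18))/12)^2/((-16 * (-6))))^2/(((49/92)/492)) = 70933744979539375/1279948013568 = 55419.24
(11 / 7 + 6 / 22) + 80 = 6302 / 77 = 81.84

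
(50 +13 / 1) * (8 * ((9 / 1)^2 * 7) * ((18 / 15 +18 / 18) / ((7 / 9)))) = 4041576 / 5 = 808315.20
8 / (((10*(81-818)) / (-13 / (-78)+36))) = -434 / 11055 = -0.04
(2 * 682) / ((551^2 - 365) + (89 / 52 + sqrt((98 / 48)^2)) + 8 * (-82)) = 425568 / 94406131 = 0.00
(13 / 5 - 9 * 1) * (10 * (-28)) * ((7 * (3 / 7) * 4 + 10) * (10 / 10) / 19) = 39424 / 19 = 2074.95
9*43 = 387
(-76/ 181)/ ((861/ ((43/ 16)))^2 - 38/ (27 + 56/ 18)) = -19041002/ 4654347427089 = -0.00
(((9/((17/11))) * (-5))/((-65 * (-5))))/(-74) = 0.00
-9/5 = -1.80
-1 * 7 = -7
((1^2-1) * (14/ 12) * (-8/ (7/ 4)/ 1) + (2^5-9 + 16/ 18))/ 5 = 43/ 9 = 4.78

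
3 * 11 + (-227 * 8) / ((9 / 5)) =-8783 / 9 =-975.89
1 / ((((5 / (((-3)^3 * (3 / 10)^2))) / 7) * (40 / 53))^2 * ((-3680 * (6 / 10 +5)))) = -1161080487 / 1177600000000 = -0.00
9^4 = 6561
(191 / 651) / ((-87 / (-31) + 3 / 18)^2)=71052 / 2140663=0.03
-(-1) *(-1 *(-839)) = 839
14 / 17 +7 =133 / 17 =7.82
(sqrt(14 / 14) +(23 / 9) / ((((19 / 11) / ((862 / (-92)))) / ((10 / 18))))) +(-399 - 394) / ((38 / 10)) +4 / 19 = -662309 / 3078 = -215.18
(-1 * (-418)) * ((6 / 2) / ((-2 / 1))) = -627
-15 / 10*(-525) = 1575 / 2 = 787.50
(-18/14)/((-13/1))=9/91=0.10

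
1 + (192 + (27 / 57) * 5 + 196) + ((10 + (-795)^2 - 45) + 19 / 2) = 24030853 / 38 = 632390.87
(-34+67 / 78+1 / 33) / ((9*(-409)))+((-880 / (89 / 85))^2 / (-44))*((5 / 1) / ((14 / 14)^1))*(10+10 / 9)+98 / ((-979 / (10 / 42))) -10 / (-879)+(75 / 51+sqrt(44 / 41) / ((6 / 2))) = -111134000188352444401 / 124609071599298+2*sqrt(451) / 123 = -891860.89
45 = 45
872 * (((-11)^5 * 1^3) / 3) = -140436472 / 3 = -46812157.33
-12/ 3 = -4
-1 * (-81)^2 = -6561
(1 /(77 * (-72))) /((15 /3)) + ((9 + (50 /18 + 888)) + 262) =32204479 /27720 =1161.78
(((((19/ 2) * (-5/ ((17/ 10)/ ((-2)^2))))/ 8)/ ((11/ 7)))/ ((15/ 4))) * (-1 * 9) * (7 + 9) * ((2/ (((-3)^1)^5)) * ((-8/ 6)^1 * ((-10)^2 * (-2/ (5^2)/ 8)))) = -170240/ 45441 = -3.75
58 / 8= 29 / 4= 7.25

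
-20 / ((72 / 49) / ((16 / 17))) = -1960 / 153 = -12.81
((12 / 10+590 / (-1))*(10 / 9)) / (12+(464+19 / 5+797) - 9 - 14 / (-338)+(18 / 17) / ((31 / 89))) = -655503680 / 1273370607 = -0.51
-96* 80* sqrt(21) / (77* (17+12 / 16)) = -30720* sqrt(21) / 5467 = -25.75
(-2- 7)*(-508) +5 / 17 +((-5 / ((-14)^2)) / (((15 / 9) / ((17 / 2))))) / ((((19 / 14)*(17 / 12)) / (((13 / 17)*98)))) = 1475213 / 323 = 4567.22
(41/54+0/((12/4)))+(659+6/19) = 677237/1026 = 660.08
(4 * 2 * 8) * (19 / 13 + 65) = 55296 / 13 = 4253.54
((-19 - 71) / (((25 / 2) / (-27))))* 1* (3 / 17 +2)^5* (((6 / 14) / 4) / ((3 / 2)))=33701163102 / 49694995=678.16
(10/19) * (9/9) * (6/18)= 0.18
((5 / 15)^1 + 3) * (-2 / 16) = -5 / 12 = -0.42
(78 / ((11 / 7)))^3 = 162771336 / 1331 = 122292.51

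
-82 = -82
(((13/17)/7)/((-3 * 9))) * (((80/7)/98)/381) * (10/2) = -0.00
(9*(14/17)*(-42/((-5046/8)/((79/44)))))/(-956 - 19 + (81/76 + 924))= -3530352/198942755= -0.02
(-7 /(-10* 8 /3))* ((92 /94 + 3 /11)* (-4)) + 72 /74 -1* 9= -3573699 /382580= -9.34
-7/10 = -0.70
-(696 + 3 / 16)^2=-124077321 / 256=-484677.04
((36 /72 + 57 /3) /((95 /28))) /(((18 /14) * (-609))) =-182 /24795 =-0.01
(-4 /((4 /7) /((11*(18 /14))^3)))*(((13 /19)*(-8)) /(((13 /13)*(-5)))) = -100911096 /4655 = -21678.00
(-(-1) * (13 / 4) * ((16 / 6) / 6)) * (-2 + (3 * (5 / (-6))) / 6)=-3.49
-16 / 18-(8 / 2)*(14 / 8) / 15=-61 / 45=-1.36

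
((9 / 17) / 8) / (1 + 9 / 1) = 9 / 1360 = 0.01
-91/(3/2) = -182/3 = -60.67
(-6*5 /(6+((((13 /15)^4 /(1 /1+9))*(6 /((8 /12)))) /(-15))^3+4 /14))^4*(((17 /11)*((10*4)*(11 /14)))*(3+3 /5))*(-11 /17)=-28646380128643798241819054539725186714349547401070594787597656250000000000000000000 /487938870603301680188871787508694098525403614889053916400709344424876495490721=-58708.95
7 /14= 1 /2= 0.50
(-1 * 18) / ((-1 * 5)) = 18 / 5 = 3.60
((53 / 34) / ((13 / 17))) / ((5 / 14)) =371 / 65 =5.71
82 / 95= 0.86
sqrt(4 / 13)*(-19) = -38*sqrt(13) / 13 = -10.54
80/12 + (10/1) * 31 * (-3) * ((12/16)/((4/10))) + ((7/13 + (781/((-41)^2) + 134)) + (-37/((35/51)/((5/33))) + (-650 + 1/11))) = -45637502909/20192172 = -2260.16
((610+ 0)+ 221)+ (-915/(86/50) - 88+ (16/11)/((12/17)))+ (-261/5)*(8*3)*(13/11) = -8992898/7095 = -1267.50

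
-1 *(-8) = 8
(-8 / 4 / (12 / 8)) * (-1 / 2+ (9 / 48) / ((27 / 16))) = 0.52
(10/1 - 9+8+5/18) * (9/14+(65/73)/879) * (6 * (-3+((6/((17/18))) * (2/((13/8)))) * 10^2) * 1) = 791788977287/28361814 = 27917.43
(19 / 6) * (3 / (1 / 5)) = 95 / 2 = 47.50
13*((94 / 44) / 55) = 611 / 1210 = 0.50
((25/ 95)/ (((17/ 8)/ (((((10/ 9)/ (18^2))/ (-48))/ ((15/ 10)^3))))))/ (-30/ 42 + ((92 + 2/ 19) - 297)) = 0.00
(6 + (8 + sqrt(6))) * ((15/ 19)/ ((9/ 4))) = 20 * sqrt(6)/ 57 + 280/ 57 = 5.77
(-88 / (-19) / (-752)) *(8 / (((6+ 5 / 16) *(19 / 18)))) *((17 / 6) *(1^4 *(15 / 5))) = -107712 / 1713667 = -0.06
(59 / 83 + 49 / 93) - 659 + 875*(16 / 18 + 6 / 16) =83020717 / 185256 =448.14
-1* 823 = -823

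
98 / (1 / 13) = 1274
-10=-10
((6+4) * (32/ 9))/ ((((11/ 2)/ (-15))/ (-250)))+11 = 800363/ 33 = 24253.42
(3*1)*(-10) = -30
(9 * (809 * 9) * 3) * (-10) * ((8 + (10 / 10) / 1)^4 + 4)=-12905936550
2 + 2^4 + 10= 28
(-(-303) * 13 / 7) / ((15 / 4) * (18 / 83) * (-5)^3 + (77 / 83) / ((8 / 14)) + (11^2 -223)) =-1307748 / 469525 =-2.79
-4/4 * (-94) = 94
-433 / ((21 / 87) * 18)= -12557 / 126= -99.66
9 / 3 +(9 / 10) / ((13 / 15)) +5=235 / 26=9.04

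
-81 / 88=-0.92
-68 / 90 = -34 / 45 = -0.76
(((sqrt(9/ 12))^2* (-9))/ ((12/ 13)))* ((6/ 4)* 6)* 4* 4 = -1053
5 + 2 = 7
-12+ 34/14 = -9.57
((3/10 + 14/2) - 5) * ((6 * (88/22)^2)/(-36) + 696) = 4784/3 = 1594.67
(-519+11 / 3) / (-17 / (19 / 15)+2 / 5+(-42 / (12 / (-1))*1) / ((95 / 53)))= 293740 / 6309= 46.56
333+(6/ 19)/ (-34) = 332.99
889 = 889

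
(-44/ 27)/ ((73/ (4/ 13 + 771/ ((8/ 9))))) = -992629/ 51246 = -19.37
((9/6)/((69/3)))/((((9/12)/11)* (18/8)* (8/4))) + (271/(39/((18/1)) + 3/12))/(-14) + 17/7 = -225599/42021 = -5.37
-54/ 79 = -0.68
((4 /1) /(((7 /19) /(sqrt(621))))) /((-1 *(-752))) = 57 *sqrt(69) /1316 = 0.36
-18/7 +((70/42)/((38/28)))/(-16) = -8453/3192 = -2.65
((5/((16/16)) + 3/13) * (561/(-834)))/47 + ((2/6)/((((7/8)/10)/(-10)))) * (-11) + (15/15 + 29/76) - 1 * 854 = -58779231859/135546684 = -433.65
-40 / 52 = -10 / 13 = -0.77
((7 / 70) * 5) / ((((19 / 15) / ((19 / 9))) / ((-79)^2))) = 31205 / 6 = 5200.83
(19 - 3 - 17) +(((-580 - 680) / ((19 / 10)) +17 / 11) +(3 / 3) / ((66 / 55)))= -829871 / 1254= -661.78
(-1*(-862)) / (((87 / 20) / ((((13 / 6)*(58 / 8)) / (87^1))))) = 28015 / 783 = 35.78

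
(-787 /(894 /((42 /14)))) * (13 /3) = -10231 /894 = -11.44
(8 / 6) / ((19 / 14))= 56 / 57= 0.98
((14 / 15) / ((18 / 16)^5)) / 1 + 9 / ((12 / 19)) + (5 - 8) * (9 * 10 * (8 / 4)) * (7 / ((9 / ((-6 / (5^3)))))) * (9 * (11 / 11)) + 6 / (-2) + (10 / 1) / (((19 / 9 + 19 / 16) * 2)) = 65539974437 / 336579300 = 194.72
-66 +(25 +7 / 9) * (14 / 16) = -391 / 9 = -43.44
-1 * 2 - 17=-19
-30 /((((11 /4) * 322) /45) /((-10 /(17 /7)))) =27000 /4301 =6.28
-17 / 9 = -1.89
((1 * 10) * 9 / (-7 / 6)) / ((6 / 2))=-180 / 7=-25.71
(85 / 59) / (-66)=-85 / 3894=-0.02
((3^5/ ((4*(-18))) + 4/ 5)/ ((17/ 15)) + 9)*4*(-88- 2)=-41175/ 17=-2422.06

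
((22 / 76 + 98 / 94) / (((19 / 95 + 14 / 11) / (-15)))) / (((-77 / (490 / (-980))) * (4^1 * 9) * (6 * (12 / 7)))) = -19825 / 83327616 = -0.00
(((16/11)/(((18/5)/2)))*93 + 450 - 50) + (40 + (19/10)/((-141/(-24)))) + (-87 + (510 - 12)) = 7184813/7755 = 926.47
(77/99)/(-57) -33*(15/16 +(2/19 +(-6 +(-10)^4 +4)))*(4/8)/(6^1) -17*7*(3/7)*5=-911166181/32832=-27752.38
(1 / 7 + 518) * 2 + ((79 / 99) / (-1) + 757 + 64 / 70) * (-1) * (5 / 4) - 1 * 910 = -568336 / 693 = -820.11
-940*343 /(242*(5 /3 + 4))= -483630 /2057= -235.11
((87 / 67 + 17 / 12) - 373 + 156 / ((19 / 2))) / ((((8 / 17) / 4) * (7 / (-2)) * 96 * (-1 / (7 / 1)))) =-91895591 / 1466496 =-62.66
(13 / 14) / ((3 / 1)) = 13 / 42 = 0.31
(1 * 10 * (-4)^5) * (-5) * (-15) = -768000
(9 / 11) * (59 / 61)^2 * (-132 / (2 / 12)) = -2255688 / 3721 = -606.20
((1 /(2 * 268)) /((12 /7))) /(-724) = -7 /4656768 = -0.00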